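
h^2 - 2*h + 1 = (h - 1)^2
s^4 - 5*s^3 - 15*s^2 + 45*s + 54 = (s - 6)*(s - 3)*(s + 1)*(s + 3)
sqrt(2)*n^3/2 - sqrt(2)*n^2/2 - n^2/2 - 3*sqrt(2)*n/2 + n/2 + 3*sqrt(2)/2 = (n - 1)*(n - 3*sqrt(2)/2)*(sqrt(2)*n/2 + 1)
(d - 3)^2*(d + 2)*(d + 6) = d^4 + 2*d^3 - 27*d^2 + 108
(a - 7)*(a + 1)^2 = a^3 - 5*a^2 - 13*a - 7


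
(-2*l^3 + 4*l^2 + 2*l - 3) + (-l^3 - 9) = -3*l^3 + 4*l^2 + 2*l - 12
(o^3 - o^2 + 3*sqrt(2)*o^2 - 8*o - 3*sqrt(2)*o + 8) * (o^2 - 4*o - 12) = o^5 - 5*o^4 + 3*sqrt(2)*o^4 - 15*sqrt(2)*o^3 - 16*o^3 - 24*sqrt(2)*o^2 + 52*o^2 + 36*sqrt(2)*o + 64*o - 96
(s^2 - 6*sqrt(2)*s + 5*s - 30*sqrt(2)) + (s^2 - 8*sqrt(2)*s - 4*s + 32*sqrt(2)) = 2*s^2 - 14*sqrt(2)*s + s + 2*sqrt(2)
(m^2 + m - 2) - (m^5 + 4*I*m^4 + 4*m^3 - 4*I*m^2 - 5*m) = -m^5 - 4*I*m^4 - 4*m^3 + m^2 + 4*I*m^2 + 6*m - 2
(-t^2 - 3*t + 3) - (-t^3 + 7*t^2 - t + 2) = t^3 - 8*t^2 - 2*t + 1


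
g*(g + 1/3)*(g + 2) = g^3 + 7*g^2/3 + 2*g/3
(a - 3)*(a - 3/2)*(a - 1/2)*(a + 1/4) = a^4 - 19*a^3/4 + 11*a^2/2 - 9*a/16 - 9/16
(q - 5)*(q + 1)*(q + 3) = q^3 - q^2 - 17*q - 15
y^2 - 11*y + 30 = (y - 6)*(y - 5)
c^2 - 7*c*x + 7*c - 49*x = (c + 7)*(c - 7*x)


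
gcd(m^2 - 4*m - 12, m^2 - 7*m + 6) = m - 6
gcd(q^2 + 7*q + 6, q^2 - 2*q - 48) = q + 6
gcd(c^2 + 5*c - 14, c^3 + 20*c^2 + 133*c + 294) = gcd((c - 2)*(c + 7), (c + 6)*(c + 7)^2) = c + 7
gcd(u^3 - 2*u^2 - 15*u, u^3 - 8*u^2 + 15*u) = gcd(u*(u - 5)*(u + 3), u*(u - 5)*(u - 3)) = u^2 - 5*u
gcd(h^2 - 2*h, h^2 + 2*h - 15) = 1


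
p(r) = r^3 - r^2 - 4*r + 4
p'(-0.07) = -3.85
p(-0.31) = 5.11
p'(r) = 3*r^2 - 2*r - 4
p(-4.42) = -84.21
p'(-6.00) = 116.00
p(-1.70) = 3.00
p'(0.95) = -3.19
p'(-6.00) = 116.00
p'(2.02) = 4.20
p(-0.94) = 6.05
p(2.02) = 0.08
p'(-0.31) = -3.09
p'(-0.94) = 0.53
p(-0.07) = 4.27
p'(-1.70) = 8.07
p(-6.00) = -224.00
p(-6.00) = -224.00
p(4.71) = 67.46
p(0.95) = 0.15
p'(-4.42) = 63.45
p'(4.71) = 53.13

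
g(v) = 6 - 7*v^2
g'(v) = -14*v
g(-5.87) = -235.20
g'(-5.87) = 82.18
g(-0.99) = -0.86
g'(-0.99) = 13.86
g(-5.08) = -174.64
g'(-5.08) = 71.12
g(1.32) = -6.20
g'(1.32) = -18.48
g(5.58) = -211.95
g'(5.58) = -78.12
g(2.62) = -42.05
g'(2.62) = -36.68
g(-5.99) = -245.16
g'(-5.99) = 83.86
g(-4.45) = -132.62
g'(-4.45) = 62.30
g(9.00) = -561.00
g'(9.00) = -126.00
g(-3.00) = -57.00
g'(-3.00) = 42.00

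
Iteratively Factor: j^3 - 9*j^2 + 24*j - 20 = (j - 2)*(j^2 - 7*j + 10) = (j - 2)^2*(j - 5)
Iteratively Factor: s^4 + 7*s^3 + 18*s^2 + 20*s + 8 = (s + 1)*(s^3 + 6*s^2 + 12*s + 8) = (s + 1)*(s + 2)*(s^2 + 4*s + 4) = (s + 1)*(s + 2)^2*(s + 2)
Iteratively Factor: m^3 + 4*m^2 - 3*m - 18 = (m + 3)*(m^2 + m - 6) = (m + 3)^2*(m - 2)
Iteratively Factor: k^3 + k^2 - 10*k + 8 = (k - 2)*(k^2 + 3*k - 4) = (k - 2)*(k - 1)*(k + 4)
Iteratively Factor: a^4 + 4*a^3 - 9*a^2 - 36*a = (a)*(a^3 + 4*a^2 - 9*a - 36) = a*(a + 3)*(a^2 + a - 12) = a*(a + 3)*(a + 4)*(a - 3)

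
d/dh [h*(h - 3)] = 2*h - 3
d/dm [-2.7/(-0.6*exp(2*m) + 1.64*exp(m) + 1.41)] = (4.428 - 3.24*exp(m))*exp(m)/(-0.6*exp(2*m) + 1.64*exp(m) + 1.41)^2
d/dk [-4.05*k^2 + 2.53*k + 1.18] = 2.53 - 8.1*k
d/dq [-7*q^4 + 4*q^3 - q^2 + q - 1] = -28*q^3 + 12*q^2 - 2*q + 1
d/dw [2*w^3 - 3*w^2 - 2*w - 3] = 6*w^2 - 6*w - 2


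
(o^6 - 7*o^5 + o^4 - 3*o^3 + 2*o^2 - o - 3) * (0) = 0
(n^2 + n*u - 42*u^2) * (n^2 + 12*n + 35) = n^4 + n^3*u + 12*n^3 - 42*n^2*u^2 + 12*n^2*u + 35*n^2 - 504*n*u^2 + 35*n*u - 1470*u^2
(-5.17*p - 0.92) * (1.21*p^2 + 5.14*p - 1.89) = -6.2557*p^3 - 27.687*p^2 + 5.0425*p + 1.7388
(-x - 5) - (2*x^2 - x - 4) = -2*x^2 - 1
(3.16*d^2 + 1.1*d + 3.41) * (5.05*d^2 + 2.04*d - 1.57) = 15.958*d^4 + 12.0014*d^3 + 14.5033*d^2 + 5.2294*d - 5.3537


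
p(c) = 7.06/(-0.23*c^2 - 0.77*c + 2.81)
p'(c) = 7.06*(0.46*c + 0.77)/(-0.23*c^2 - 0.77*c + 2.81)^2 = (3.2476*c + 5.4362)/(0.23*c^2 + 0.77*c - 2.81)^2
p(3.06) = -4.15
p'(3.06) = 5.32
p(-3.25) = 2.45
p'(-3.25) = -0.62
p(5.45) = -0.86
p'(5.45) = 0.34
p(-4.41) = 4.07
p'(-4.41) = -2.96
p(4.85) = -1.11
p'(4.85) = 0.53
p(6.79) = -0.54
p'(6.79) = 0.16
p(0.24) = 2.70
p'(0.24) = 0.91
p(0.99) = 3.87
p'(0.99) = 2.61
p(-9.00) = -0.79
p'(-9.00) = -0.30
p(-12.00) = -0.34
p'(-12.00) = -0.08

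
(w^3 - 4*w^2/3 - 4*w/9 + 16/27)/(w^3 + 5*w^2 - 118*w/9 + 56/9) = (w + 2/3)/(w + 7)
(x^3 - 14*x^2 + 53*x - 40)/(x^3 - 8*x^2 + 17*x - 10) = (x - 8)/(x - 2)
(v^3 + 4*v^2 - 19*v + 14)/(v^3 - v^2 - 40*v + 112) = (v^2 - 3*v + 2)/(v^2 - 8*v + 16)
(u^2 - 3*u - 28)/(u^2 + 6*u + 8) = (u - 7)/(u + 2)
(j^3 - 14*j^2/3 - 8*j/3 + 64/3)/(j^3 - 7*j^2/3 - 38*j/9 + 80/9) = 3*(j - 4)/(3*j - 5)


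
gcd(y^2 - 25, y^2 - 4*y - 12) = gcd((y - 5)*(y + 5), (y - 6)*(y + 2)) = 1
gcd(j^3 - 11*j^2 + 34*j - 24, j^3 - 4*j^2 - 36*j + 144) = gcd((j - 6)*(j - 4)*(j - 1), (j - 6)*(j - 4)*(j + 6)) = j^2 - 10*j + 24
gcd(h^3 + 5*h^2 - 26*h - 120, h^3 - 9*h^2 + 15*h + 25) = h - 5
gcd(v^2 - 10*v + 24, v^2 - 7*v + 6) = v - 6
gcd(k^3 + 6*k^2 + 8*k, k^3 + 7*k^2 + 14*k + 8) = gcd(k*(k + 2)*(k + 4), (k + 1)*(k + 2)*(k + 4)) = k^2 + 6*k + 8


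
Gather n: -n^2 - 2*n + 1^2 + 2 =-n^2 - 2*n + 3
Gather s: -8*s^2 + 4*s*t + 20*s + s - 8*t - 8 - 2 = -8*s^2 + s*(4*t + 21) - 8*t - 10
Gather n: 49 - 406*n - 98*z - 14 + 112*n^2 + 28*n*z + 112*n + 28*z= 112*n^2 + n*(28*z - 294) - 70*z + 35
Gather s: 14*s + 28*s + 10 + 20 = 42*s + 30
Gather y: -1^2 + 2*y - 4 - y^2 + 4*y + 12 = -y^2 + 6*y + 7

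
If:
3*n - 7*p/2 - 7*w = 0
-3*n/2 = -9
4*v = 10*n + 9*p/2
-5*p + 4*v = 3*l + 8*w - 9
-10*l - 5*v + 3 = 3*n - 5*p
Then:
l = -3189/413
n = 6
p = -8448/413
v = -3309/413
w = 5286/413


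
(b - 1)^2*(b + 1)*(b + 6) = b^4 + 5*b^3 - 7*b^2 - 5*b + 6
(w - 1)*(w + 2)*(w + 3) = w^3 + 4*w^2 + w - 6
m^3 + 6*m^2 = m^2*(m + 6)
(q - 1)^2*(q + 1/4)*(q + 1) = q^4 - 3*q^3/4 - 5*q^2/4 + 3*q/4 + 1/4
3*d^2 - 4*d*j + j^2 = (-3*d + j)*(-d + j)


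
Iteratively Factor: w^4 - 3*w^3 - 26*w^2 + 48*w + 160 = (w - 4)*(w^3 + w^2 - 22*w - 40) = (w - 4)*(w + 2)*(w^2 - w - 20) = (w - 5)*(w - 4)*(w + 2)*(w + 4)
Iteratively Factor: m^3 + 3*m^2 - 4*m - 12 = (m + 2)*(m^2 + m - 6) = (m - 2)*(m + 2)*(m + 3)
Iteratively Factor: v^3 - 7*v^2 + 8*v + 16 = (v + 1)*(v^2 - 8*v + 16) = (v - 4)*(v + 1)*(v - 4)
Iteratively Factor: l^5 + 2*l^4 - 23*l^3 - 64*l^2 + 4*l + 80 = (l + 4)*(l^4 - 2*l^3 - 15*l^2 - 4*l + 20) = (l + 2)*(l + 4)*(l^3 - 4*l^2 - 7*l + 10) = (l - 5)*(l + 2)*(l + 4)*(l^2 + l - 2) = (l - 5)*(l + 2)^2*(l + 4)*(l - 1)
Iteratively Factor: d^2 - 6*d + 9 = (d - 3)*(d - 3)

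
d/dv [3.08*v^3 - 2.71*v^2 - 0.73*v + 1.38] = 9.24*v^2 - 5.42*v - 0.73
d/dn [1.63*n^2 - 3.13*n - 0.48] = 3.26*n - 3.13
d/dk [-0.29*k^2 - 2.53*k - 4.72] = -0.58*k - 2.53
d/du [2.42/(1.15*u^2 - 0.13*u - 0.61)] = (0.3146 - 5.566*u)/(-1.15*u^2 + 0.13*u + 0.61)^2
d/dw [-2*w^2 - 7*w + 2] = -4*w - 7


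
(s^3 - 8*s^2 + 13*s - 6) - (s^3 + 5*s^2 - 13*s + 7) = -13*s^2 + 26*s - 13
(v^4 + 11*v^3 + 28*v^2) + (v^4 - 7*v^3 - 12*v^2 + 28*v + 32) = 2*v^4 + 4*v^3 + 16*v^2 + 28*v + 32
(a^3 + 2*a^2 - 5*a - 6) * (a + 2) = a^4 + 4*a^3 - a^2 - 16*a - 12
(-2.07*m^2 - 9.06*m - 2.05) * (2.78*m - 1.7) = -5.7546*m^3 - 21.6678*m^2 + 9.703*m + 3.485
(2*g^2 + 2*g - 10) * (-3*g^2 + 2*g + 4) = -6*g^4 - 2*g^3 + 42*g^2 - 12*g - 40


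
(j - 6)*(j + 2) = j^2 - 4*j - 12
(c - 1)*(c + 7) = c^2 + 6*c - 7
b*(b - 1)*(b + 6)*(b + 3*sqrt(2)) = b^4 + 3*sqrt(2)*b^3 + 5*b^3 - 6*b^2 + 15*sqrt(2)*b^2 - 18*sqrt(2)*b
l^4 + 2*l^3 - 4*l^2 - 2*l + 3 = (l - 1)^2*(l + 1)*(l + 3)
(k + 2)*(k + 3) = k^2 + 5*k + 6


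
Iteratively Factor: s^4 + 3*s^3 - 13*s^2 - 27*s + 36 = (s + 3)*(s^3 - 13*s + 12) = (s + 3)*(s + 4)*(s^2 - 4*s + 3) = (s - 1)*(s + 3)*(s + 4)*(s - 3)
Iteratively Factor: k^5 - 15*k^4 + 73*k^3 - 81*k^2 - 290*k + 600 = (k - 5)*(k^4 - 10*k^3 + 23*k^2 + 34*k - 120) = (k - 5)^2*(k^3 - 5*k^2 - 2*k + 24) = (k - 5)^2*(k - 3)*(k^2 - 2*k - 8) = (k - 5)^2*(k - 3)*(k + 2)*(k - 4)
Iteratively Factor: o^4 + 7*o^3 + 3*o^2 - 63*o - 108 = (o + 3)*(o^3 + 4*o^2 - 9*o - 36) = (o + 3)^2*(o^2 + o - 12) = (o + 3)^2*(o + 4)*(o - 3)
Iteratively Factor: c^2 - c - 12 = (c - 4)*(c + 3)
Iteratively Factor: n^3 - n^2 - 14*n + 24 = (n - 3)*(n^2 + 2*n - 8) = (n - 3)*(n + 4)*(n - 2)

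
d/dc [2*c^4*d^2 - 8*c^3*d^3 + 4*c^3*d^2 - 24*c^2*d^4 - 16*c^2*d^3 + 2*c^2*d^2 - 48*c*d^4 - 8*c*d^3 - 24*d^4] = 4*d^2*(2*c^3 - 6*c^2*d + 3*c^2 - 12*c*d^2 - 8*c*d + c - 12*d^2 - 2*d)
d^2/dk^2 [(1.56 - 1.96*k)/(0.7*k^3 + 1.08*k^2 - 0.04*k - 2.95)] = (-5.7624*k^5 + 0.282239999999998*k^4 + 14.187712*k^3 - 37.913376*k^2 - 18.543312*k + 10.407872)/(0.343*k^9 + 1.5876*k^8 + 2.39064*k^7 - 3.258228*k^6 - 13.517808*k^5 - 9.821856*k^4 + 19.039826*k^3 + 28.18194*k^2 - 1.0443*k - 25.672375)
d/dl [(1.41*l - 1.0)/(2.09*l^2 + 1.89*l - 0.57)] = (-2.9469*l^2 + 4.18*l + 1.0863)/(4.3681*l^4 + 7.9002*l^3 + 1.1895*l^2 - 2.1546*l + 0.3249)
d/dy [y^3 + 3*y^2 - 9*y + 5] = 3*y^2 + 6*y - 9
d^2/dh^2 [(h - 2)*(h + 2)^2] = 6*h + 4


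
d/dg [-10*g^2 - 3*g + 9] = -20*g - 3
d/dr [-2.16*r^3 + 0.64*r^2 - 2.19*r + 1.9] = -6.48*r^2 + 1.28*r - 2.19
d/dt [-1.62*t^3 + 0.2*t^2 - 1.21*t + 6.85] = -4.86*t^2 + 0.4*t - 1.21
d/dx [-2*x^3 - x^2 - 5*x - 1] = -6*x^2 - 2*x - 5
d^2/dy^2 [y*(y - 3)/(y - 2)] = -4/(y^3 - 6*y^2 + 12*y - 8)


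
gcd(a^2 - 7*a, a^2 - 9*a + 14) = a - 7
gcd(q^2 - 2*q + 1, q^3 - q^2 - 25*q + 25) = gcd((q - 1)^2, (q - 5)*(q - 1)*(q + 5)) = q - 1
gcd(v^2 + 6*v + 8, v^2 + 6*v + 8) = v^2 + 6*v + 8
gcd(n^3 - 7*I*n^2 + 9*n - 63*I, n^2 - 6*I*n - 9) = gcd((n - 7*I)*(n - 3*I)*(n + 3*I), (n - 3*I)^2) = n - 3*I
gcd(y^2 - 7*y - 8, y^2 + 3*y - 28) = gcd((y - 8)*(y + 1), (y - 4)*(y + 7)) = 1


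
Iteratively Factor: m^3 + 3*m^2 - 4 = (m - 1)*(m^2 + 4*m + 4) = (m - 1)*(m + 2)*(m + 2)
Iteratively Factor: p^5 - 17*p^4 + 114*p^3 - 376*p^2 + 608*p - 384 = (p - 3)*(p^4 - 14*p^3 + 72*p^2 - 160*p + 128) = (p - 3)*(p - 2)*(p^3 - 12*p^2 + 48*p - 64) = (p - 4)*(p - 3)*(p - 2)*(p^2 - 8*p + 16) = (p - 4)^2*(p - 3)*(p - 2)*(p - 4)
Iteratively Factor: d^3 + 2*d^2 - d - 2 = (d + 1)*(d^2 + d - 2) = (d + 1)*(d + 2)*(d - 1)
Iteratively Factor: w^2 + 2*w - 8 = (w + 4)*(w - 2)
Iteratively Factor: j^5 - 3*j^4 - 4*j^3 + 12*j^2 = (j)*(j^4 - 3*j^3 - 4*j^2 + 12*j) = j*(j + 2)*(j^3 - 5*j^2 + 6*j) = j*(j - 3)*(j + 2)*(j^2 - 2*j) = j*(j - 3)*(j - 2)*(j + 2)*(j)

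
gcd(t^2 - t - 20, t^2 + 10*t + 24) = t + 4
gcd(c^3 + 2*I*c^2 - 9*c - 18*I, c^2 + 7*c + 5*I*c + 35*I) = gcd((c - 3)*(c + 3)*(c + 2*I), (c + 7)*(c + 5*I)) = 1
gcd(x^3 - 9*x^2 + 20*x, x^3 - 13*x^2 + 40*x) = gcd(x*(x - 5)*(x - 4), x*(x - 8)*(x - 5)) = x^2 - 5*x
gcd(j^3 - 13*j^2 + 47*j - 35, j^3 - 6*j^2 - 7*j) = j - 7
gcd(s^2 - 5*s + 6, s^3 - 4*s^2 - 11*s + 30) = s - 2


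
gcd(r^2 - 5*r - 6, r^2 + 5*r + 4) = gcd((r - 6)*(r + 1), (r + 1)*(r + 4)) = r + 1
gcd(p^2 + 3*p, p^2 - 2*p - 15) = p + 3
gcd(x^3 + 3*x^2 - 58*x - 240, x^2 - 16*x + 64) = x - 8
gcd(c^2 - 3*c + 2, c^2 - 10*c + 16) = c - 2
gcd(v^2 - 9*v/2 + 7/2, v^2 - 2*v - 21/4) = v - 7/2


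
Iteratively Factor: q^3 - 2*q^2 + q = (q - 1)*(q^2 - q) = (q - 1)^2*(q)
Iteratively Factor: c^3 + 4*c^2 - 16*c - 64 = (c - 4)*(c^2 + 8*c + 16) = (c - 4)*(c + 4)*(c + 4)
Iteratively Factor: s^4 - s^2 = (s - 1)*(s^3 + s^2) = s*(s - 1)*(s^2 + s) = s*(s - 1)*(s + 1)*(s)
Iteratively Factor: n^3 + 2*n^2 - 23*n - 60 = (n - 5)*(n^2 + 7*n + 12) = (n - 5)*(n + 3)*(n + 4)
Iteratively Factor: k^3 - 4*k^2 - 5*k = (k)*(k^2 - 4*k - 5) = k*(k + 1)*(k - 5)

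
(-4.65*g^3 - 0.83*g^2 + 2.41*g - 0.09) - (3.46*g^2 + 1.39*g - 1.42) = -4.65*g^3 - 4.29*g^2 + 1.02*g + 1.33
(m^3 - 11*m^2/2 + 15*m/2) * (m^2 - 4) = m^5 - 11*m^4/2 + 7*m^3/2 + 22*m^2 - 30*m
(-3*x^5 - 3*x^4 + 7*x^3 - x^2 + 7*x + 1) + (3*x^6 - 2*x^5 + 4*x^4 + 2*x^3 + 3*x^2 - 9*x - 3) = 3*x^6 - 5*x^5 + x^4 + 9*x^3 + 2*x^2 - 2*x - 2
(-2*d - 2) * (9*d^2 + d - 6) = -18*d^3 - 20*d^2 + 10*d + 12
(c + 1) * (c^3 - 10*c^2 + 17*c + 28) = c^4 - 9*c^3 + 7*c^2 + 45*c + 28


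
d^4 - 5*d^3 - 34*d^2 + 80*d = d*(d - 8)*(d - 2)*(d + 5)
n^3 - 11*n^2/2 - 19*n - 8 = (n - 8)*(n + 1/2)*(n + 2)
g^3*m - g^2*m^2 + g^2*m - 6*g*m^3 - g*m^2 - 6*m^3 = (g - 3*m)*(g + 2*m)*(g*m + m)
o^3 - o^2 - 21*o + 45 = (o - 3)^2*(o + 5)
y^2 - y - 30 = (y - 6)*(y + 5)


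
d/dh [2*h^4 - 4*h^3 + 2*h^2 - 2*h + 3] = 8*h^3 - 12*h^2 + 4*h - 2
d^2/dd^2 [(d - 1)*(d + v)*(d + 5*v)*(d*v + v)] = 2*v*(6*d^2 + 18*d*v + 5*v^2 - 1)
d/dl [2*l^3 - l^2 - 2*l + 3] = 6*l^2 - 2*l - 2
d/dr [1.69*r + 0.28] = 1.69000000000000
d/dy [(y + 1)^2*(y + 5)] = (y + 1)*(3*y + 11)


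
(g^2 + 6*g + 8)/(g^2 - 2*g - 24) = (g + 2)/(g - 6)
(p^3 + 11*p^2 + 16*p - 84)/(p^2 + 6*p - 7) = (p^2 + 4*p - 12)/(p - 1)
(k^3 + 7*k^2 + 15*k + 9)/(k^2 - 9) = (k^2 + 4*k + 3)/(k - 3)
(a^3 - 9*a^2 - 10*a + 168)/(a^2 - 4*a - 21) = (a^2 - 2*a - 24)/(a + 3)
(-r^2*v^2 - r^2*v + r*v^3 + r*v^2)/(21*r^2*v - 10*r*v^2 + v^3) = r*(-r*v - r + v^2 + v)/(21*r^2 - 10*r*v + v^2)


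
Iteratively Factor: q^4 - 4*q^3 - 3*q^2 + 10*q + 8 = (q + 1)*(q^3 - 5*q^2 + 2*q + 8) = (q - 4)*(q + 1)*(q^2 - q - 2) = (q - 4)*(q + 1)^2*(q - 2)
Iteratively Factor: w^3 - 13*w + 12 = (w + 4)*(w^2 - 4*w + 3) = (w - 1)*(w + 4)*(w - 3)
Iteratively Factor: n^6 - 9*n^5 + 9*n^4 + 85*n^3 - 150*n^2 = (n - 5)*(n^5 - 4*n^4 - 11*n^3 + 30*n^2) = n*(n - 5)*(n^4 - 4*n^3 - 11*n^2 + 30*n) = n^2*(n - 5)*(n^3 - 4*n^2 - 11*n + 30) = n^2*(n - 5)^2*(n^2 + n - 6) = n^2*(n - 5)^2*(n + 3)*(n - 2)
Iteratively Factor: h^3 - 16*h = (h - 4)*(h^2 + 4*h) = h*(h - 4)*(h + 4)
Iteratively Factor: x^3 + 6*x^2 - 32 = (x - 2)*(x^2 + 8*x + 16) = (x - 2)*(x + 4)*(x + 4)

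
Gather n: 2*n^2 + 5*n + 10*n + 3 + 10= 2*n^2 + 15*n + 13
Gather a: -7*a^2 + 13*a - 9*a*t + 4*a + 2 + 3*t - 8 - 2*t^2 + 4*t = -7*a^2 + a*(17 - 9*t) - 2*t^2 + 7*t - 6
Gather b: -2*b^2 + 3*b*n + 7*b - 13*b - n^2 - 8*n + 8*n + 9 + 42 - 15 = -2*b^2 + b*(3*n - 6) - n^2 + 36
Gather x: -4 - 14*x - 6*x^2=-6*x^2 - 14*x - 4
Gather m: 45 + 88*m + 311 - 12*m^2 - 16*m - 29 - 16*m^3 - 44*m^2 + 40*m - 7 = -16*m^3 - 56*m^2 + 112*m + 320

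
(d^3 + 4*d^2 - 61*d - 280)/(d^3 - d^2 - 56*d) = (d + 5)/d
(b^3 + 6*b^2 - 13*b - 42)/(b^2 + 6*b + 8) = (b^2 + 4*b - 21)/(b + 4)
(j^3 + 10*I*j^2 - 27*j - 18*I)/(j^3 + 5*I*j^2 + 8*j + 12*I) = (j + 3*I)/(j - 2*I)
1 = 1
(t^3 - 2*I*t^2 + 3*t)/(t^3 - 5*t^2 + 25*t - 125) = t*(t^2 - 2*I*t + 3)/(t^3 - 5*t^2 + 25*t - 125)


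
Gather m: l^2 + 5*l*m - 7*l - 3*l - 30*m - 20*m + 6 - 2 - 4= l^2 - 10*l + m*(5*l - 50)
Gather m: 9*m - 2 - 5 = 9*m - 7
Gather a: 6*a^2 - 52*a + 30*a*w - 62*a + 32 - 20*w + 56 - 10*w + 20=6*a^2 + a*(30*w - 114) - 30*w + 108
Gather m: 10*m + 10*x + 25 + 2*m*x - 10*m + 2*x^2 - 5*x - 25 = 2*m*x + 2*x^2 + 5*x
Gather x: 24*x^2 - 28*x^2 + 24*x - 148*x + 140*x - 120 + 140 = -4*x^2 + 16*x + 20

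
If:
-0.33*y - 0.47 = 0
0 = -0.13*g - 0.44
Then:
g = -3.38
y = -1.42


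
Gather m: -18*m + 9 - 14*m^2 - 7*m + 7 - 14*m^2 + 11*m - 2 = -28*m^2 - 14*m + 14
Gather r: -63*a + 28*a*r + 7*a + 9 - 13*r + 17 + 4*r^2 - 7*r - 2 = -56*a + 4*r^2 + r*(28*a - 20) + 24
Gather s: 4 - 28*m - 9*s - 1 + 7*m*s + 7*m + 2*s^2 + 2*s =-21*m + 2*s^2 + s*(7*m - 7) + 3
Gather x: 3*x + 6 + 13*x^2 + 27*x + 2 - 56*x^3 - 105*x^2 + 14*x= -56*x^3 - 92*x^2 + 44*x + 8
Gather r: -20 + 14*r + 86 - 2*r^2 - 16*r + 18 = -2*r^2 - 2*r + 84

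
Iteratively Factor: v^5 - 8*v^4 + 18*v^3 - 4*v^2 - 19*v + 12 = (v - 1)*(v^4 - 7*v^3 + 11*v^2 + 7*v - 12) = (v - 1)^2*(v^3 - 6*v^2 + 5*v + 12) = (v - 3)*(v - 1)^2*(v^2 - 3*v - 4) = (v - 3)*(v - 1)^2*(v + 1)*(v - 4)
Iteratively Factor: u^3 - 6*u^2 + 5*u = (u - 1)*(u^2 - 5*u) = (u - 5)*(u - 1)*(u)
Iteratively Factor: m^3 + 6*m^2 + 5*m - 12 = (m + 3)*(m^2 + 3*m - 4) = (m - 1)*(m + 3)*(m + 4)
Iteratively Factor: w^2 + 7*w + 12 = (w + 4)*(w + 3)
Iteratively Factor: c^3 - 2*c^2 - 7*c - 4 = (c - 4)*(c^2 + 2*c + 1) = (c - 4)*(c + 1)*(c + 1)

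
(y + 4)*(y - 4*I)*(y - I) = y^3 + 4*y^2 - 5*I*y^2 - 4*y - 20*I*y - 16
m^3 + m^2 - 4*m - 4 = (m - 2)*(m + 1)*(m + 2)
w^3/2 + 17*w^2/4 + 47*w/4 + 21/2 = (w/2 + 1)*(w + 3)*(w + 7/2)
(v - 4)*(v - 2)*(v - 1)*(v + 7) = v^4 - 35*v^2 + 90*v - 56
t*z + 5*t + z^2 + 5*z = (t + z)*(z + 5)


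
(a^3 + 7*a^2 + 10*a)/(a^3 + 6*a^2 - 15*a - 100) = a*(a + 2)/(a^2 + a - 20)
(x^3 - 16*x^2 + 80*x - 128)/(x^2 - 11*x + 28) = (x^2 - 12*x + 32)/(x - 7)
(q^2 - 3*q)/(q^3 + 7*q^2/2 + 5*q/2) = 2*(q - 3)/(2*q^2 + 7*q + 5)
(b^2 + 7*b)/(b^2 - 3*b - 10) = b*(b + 7)/(b^2 - 3*b - 10)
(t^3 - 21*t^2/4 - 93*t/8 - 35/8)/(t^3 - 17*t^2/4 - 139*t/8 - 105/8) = (2*t + 1)/(2*t + 3)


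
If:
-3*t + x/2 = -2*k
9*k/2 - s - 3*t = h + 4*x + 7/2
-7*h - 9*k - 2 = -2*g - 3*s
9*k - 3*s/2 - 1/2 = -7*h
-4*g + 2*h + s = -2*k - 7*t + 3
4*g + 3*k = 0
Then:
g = -2185/13896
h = 1417/6948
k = 2185/10422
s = 19555/10422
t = -55/1158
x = -5855/5211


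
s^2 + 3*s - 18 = (s - 3)*(s + 6)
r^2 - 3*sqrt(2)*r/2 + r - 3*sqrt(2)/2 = (r + 1)*(r - 3*sqrt(2)/2)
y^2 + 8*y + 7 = (y + 1)*(y + 7)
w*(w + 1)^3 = w^4 + 3*w^3 + 3*w^2 + w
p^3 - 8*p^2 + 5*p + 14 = (p - 7)*(p - 2)*(p + 1)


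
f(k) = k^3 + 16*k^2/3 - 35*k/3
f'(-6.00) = 32.33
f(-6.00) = 46.00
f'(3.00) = 47.33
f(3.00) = 40.00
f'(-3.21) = -14.99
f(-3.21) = 59.33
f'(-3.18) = -15.25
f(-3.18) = 58.88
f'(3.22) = 53.79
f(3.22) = 51.12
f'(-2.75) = -18.31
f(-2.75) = 51.62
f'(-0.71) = -17.73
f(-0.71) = 10.61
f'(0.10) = -10.57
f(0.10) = -1.11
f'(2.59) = 36.08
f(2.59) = 22.93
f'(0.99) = 1.83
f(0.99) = -5.35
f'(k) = 3*k^2 + 32*k/3 - 35/3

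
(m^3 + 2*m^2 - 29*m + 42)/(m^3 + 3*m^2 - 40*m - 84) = (m^2 - 5*m + 6)/(m^2 - 4*m - 12)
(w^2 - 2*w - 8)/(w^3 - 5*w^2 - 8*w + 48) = (w + 2)/(w^2 - w - 12)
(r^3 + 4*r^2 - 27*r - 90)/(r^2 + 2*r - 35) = (r^2 + 9*r + 18)/(r + 7)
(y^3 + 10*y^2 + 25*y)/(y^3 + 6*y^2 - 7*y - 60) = y*(y + 5)/(y^2 + y - 12)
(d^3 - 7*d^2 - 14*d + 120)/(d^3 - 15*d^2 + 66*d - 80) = (d^2 - 2*d - 24)/(d^2 - 10*d + 16)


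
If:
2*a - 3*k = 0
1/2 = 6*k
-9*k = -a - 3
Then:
No Solution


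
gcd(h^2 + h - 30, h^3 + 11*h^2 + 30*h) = h + 6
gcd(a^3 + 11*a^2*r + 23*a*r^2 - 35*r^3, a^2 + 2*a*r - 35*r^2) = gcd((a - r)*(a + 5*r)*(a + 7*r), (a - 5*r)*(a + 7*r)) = a + 7*r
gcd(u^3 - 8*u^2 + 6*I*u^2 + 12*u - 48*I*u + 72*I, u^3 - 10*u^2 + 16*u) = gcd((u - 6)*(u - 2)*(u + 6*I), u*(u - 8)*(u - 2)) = u - 2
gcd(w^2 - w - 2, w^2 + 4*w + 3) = w + 1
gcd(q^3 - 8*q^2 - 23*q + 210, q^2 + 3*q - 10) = q + 5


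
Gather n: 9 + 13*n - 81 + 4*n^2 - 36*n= 4*n^2 - 23*n - 72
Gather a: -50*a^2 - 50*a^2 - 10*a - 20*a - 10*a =-100*a^2 - 40*a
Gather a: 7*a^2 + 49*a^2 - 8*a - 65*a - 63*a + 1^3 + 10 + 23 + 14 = 56*a^2 - 136*a + 48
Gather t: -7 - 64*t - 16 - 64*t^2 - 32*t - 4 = -64*t^2 - 96*t - 27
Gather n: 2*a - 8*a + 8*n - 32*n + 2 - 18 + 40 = -6*a - 24*n + 24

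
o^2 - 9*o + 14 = (o - 7)*(o - 2)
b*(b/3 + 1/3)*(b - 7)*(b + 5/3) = b^4/3 - 13*b^3/9 - 17*b^2/3 - 35*b/9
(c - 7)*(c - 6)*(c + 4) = c^3 - 9*c^2 - 10*c + 168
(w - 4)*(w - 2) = w^2 - 6*w + 8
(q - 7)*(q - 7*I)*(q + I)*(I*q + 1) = I*q^4 + 7*q^3 - 7*I*q^3 - 49*q^2 + I*q^2 + 7*q - 7*I*q - 49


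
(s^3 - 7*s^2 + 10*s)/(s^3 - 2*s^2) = (s - 5)/s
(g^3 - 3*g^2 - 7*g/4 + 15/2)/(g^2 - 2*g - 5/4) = (2*g^2 - g - 6)/(2*g + 1)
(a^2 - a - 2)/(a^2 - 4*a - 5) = (a - 2)/(a - 5)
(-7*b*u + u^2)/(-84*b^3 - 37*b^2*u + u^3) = u/(12*b^2 + 7*b*u + u^2)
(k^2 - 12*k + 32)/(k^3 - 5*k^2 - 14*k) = (-k^2 + 12*k - 32)/(k*(-k^2 + 5*k + 14))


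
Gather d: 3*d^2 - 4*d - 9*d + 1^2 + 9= 3*d^2 - 13*d + 10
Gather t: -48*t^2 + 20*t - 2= -48*t^2 + 20*t - 2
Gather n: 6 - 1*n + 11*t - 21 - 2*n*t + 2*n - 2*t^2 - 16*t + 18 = n*(1 - 2*t) - 2*t^2 - 5*t + 3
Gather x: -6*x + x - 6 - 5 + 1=-5*x - 10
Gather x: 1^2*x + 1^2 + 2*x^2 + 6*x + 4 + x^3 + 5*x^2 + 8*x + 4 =x^3 + 7*x^2 + 15*x + 9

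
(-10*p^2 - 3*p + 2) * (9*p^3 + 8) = -90*p^5 - 27*p^4 + 18*p^3 - 80*p^2 - 24*p + 16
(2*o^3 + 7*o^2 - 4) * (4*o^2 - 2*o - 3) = 8*o^5 + 24*o^4 - 20*o^3 - 37*o^2 + 8*o + 12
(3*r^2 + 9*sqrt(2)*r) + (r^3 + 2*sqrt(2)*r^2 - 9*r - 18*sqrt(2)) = r^3 + 2*sqrt(2)*r^2 + 3*r^2 - 9*r + 9*sqrt(2)*r - 18*sqrt(2)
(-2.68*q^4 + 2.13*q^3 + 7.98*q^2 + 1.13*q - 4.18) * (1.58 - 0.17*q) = 0.4556*q^5 - 4.5965*q^4 + 2.0088*q^3 + 12.4163*q^2 + 2.496*q - 6.6044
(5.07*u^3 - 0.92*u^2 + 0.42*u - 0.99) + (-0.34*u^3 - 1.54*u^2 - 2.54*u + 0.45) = 4.73*u^3 - 2.46*u^2 - 2.12*u - 0.54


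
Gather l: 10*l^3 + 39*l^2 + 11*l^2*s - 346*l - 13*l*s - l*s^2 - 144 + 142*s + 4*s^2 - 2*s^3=10*l^3 + l^2*(11*s + 39) + l*(-s^2 - 13*s - 346) - 2*s^3 + 4*s^2 + 142*s - 144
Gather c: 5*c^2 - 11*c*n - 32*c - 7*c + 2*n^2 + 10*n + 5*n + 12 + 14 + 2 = 5*c^2 + c*(-11*n - 39) + 2*n^2 + 15*n + 28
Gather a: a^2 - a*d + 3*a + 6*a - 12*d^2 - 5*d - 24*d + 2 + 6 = a^2 + a*(9 - d) - 12*d^2 - 29*d + 8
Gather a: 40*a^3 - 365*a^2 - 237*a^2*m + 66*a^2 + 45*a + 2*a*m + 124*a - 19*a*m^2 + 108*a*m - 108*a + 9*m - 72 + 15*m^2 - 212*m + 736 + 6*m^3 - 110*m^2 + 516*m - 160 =40*a^3 + a^2*(-237*m - 299) + a*(-19*m^2 + 110*m + 61) + 6*m^3 - 95*m^2 + 313*m + 504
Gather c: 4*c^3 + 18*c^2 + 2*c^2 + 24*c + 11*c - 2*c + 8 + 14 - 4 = 4*c^3 + 20*c^2 + 33*c + 18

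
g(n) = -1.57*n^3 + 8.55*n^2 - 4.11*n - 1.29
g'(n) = -4.71*n^2 + 17.1*n - 4.11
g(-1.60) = 33.60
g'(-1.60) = -43.53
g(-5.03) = 435.51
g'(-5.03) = -209.29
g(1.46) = 6.05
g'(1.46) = 10.82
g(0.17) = -1.75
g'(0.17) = -1.34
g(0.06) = -1.51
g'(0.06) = -3.10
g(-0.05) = -1.06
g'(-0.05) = -4.98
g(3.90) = 19.60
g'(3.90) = -9.06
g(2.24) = 14.76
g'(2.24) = 10.56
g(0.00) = -1.29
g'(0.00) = -4.11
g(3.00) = 20.94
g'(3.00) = 4.80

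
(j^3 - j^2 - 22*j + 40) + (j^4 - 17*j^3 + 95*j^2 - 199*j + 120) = j^4 - 16*j^3 + 94*j^2 - 221*j + 160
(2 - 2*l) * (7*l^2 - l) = -14*l^3 + 16*l^2 - 2*l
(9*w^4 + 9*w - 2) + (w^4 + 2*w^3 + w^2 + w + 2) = 10*w^4 + 2*w^3 + w^2 + 10*w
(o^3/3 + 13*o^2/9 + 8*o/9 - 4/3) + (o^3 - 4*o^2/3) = 4*o^3/3 + o^2/9 + 8*o/9 - 4/3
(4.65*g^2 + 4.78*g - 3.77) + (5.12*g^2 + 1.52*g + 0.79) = 9.77*g^2 + 6.3*g - 2.98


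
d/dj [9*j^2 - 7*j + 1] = 18*j - 7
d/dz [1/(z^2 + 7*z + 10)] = (-2*z - 7)/(z^2 + 7*z + 10)^2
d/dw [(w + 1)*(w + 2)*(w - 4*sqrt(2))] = 3*w^2 - 8*sqrt(2)*w + 6*w - 12*sqrt(2) + 2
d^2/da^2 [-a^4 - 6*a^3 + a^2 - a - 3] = -12*a^2 - 36*a + 2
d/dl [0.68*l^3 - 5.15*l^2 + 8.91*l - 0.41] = 2.04*l^2 - 10.3*l + 8.91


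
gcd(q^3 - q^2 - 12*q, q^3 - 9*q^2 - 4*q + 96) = q^2 - q - 12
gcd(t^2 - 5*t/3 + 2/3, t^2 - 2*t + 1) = t - 1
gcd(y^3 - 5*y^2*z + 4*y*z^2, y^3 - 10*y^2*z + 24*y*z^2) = y^2 - 4*y*z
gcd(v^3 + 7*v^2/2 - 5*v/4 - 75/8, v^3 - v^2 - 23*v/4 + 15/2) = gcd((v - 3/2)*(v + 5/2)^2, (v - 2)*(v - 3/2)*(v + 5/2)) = v^2 + v - 15/4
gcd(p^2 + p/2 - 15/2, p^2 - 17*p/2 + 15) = p - 5/2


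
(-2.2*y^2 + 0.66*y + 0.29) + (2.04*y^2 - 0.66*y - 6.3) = -0.16*y^2 - 6.01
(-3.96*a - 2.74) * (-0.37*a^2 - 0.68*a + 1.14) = 1.4652*a^3 + 3.7066*a^2 - 2.6512*a - 3.1236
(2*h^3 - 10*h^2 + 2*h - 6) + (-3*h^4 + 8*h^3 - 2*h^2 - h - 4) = -3*h^4 + 10*h^3 - 12*h^2 + h - 10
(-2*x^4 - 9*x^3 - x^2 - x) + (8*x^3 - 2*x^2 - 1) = -2*x^4 - x^3 - 3*x^2 - x - 1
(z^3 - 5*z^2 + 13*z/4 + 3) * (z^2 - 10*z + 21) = z^5 - 15*z^4 + 297*z^3/4 - 269*z^2/2 + 153*z/4 + 63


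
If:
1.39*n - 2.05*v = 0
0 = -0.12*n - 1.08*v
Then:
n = 0.00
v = 0.00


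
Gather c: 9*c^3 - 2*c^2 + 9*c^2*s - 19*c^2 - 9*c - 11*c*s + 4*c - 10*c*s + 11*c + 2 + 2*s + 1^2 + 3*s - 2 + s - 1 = 9*c^3 + c^2*(9*s - 21) + c*(6 - 21*s) + 6*s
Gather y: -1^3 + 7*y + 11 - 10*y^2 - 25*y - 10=-10*y^2 - 18*y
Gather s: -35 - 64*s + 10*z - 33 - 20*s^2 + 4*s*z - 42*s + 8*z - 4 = -20*s^2 + s*(4*z - 106) + 18*z - 72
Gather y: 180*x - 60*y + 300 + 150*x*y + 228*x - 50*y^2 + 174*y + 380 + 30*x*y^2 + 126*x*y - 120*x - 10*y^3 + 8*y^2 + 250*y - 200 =288*x - 10*y^3 + y^2*(30*x - 42) + y*(276*x + 364) + 480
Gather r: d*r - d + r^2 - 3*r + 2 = -d + r^2 + r*(d - 3) + 2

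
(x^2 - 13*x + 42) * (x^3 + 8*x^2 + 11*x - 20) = x^5 - 5*x^4 - 51*x^3 + 173*x^2 + 722*x - 840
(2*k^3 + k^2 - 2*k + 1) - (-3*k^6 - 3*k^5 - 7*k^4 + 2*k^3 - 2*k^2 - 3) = 3*k^6 + 3*k^5 + 7*k^4 + 3*k^2 - 2*k + 4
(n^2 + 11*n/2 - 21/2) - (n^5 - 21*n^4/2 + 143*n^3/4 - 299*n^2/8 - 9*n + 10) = -n^5 + 21*n^4/2 - 143*n^3/4 + 307*n^2/8 + 29*n/2 - 41/2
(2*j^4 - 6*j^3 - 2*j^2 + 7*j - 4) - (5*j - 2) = 2*j^4 - 6*j^3 - 2*j^2 + 2*j - 2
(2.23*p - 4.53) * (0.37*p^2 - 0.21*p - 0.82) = 0.8251*p^3 - 2.1444*p^2 - 0.8773*p + 3.7146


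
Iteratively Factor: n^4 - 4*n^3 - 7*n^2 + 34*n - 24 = (n - 4)*(n^3 - 7*n + 6) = (n - 4)*(n - 1)*(n^2 + n - 6) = (n - 4)*(n - 2)*(n - 1)*(n + 3)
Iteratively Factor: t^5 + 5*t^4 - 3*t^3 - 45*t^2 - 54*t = (t)*(t^4 + 5*t^3 - 3*t^2 - 45*t - 54) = t*(t - 3)*(t^3 + 8*t^2 + 21*t + 18) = t*(t - 3)*(t + 2)*(t^2 + 6*t + 9) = t*(t - 3)*(t + 2)*(t + 3)*(t + 3)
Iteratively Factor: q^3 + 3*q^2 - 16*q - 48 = (q + 4)*(q^2 - q - 12) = (q - 4)*(q + 4)*(q + 3)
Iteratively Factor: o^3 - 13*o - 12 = (o - 4)*(o^2 + 4*o + 3) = (o - 4)*(o + 3)*(o + 1)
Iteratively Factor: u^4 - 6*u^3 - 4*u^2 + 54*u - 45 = (u - 5)*(u^3 - u^2 - 9*u + 9) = (u - 5)*(u - 3)*(u^2 + 2*u - 3) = (u - 5)*(u - 3)*(u + 3)*(u - 1)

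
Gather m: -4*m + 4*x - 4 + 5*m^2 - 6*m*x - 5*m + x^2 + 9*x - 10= 5*m^2 + m*(-6*x - 9) + x^2 + 13*x - 14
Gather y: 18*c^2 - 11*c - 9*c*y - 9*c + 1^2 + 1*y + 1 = 18*c^2 - 20*c + y*(1 - 9*c) + 2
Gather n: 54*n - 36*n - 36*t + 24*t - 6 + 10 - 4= 18*n - 12*t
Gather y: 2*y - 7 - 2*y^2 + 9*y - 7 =-2*y^2 + 11*y - 14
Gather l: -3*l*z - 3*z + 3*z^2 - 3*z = -3*l*z + 3*z^2 - 6*z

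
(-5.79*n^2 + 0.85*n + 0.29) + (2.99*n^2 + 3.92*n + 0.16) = -2.8*n^2 + 4.77*n + 0.45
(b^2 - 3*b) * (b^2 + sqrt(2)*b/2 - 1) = b^4 - 3*b^3 + sqrt(2)*b^3/2 - 3*sqrt(2)*b^2/2 - b^2 + 3*b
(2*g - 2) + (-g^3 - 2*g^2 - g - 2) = -g^3 - 2*g^2 + g - 4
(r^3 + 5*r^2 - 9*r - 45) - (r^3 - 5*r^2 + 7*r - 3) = 10*r^2 - 16*r - 42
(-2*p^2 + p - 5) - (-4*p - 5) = -2*p^2 + 5*p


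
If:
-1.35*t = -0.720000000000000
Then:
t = 0.53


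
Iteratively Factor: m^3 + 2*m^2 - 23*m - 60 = (m + 3)*(m^2 - m - 20) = (m + 3)*(m + 4)*(m - 5)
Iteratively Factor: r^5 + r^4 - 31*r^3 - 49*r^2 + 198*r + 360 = (r + 2)*(r^4 - r^3 - 29*r^2 + 9*r + 180) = (r - 3)*(r + 2)*(r^3 + 2*r^2 - 23*r - 60) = (r - 3)*(r + 2)*(r + 4)*(r^2 - 2*r - 15) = (r - 5)*(r - 3)*(r + 2)*(r + 4)*(r + 3)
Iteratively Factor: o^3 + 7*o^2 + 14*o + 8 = (o + 2)*(o^2 + 5*o + 4) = (o + 1)*(o + 2)*(o + 4)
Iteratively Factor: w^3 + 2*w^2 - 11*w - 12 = (w + 4)*(w^2 - 2*w - 3) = (w + 1)*(w + 4)*(w - 3)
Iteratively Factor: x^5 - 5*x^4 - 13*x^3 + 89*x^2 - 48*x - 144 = (x - 3)*(x^4 - 2*x^3 - 19*x^2 + 32*x + 48) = (x - 3)*(x + 1)*(x^3 - 3*x^2 - 16*x + 48) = (x - 3)^2*(x + 1)*(x^2 - 16) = (x - 4)*(x - 3)^2*(x + 1)*(x + 4)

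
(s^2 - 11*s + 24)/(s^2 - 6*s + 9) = (s - 8)/(s - 3)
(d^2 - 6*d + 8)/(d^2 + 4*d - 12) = (d - 4)/(d + 6)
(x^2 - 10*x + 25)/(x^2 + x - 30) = (x - 5)/(x + 6)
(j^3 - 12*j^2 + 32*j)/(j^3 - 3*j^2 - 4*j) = (j - 8)/(j + 1)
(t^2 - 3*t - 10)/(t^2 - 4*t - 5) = (t + 2)/(t + 1)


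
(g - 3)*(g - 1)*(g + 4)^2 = g^4 + 4*g^3 - 13*g^2 - 40*g + 48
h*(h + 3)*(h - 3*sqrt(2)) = h^3 - 3*sqrt(2)*h^2 + 3*h^2 - 9*sqrt(2)*h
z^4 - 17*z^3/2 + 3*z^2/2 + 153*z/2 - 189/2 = (z - 7)*(z - 3)*(z - 3/2)*(z + 3)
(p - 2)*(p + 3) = p^2 + p - 6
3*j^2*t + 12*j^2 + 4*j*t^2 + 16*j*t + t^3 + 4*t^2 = (j + t)*(3*j + t)*(t + 4)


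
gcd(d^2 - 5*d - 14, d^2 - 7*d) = d - 7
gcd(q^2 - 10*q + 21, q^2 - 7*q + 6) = 1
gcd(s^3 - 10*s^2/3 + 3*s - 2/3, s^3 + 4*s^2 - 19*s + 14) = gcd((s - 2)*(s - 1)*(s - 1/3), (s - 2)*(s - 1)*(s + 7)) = s^2 - 3*s + 2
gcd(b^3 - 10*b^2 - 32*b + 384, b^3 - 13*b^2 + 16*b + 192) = b^2 - 16*b + 64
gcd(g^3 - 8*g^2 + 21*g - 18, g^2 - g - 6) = g - 3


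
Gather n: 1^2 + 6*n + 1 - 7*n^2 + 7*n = -7*n^2 + 13*n + 2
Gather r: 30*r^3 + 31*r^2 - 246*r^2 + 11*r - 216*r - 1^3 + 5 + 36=30*r^3 - 215*r^2 - 205*r + 40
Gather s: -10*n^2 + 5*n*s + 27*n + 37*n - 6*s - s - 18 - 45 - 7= -10*n^2 + 64*n + s*(5*n - 7) - 70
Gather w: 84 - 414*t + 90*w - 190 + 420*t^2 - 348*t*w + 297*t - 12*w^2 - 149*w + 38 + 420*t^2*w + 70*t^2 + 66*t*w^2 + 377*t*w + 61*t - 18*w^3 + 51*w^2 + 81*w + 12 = 490*t^2 - 56*t - 18*w^3 + w^2*(66*t + 39) + w*(420*t^2 + 29*t + 22) - 56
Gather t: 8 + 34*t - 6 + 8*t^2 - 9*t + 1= 8*t^2 + 25*t + 3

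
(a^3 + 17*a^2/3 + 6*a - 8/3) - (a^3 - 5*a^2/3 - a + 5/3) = 22*a^2/3 + 7*a - 13/3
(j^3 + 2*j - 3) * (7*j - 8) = 7*j^4 - 8*j^3 + 14*j^2 - 37*j + 24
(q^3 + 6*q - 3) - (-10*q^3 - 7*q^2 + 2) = 11*q^3 + 7*q^2 + 6*q - 5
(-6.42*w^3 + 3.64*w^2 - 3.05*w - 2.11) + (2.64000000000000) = -6.42*w^3 + 3.64*w^2 - 3.05*w + 0.53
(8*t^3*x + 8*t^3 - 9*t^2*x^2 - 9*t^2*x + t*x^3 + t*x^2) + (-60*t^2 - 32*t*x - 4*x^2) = 8*t^3*x + 8*t^3 - 9*t^2*x^2 - 9*t^2*x - 60*t^2 + t*x^3 + t*x^2 - 32*t*x - 4*x^2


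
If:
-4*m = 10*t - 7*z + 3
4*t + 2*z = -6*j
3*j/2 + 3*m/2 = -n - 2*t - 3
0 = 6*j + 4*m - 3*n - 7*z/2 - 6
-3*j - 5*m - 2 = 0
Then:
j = 139/699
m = -121/233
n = -488/233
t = -99/466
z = -40/233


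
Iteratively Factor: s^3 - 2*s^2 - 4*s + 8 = (s - 2)*(s^2 - 4) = (s - 2)*(s + 2)*(s - 2)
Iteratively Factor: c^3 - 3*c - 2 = (c + 1)*(c^2 - c - 2) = (c + 1)^2*(c - 2)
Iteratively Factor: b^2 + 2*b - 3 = (b + 3)*(b - 1)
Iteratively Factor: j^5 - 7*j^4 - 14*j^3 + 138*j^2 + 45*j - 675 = (j + 3)*(j^4 - 10*j^3 + 16*j^2 + 90*j - 225) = (j - 5)*(j + 3)*(j^3 - 5*j^2 - 9*j + 45) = (j - 5)^2*(j + 3)*(j^2 - 9) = (j - 5)^2*(j - 3)*(j + 3)*(j + 3)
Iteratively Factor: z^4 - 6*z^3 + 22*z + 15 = (z + 1)*(z^3 - 7*z^2 + 7*z + 15) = (z - 3)*(z + 1)*(z^2 - 4*z - 5) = (z - 5)*(z - 3)*(z + 1)*(z + 1)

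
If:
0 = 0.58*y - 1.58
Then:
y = 2.72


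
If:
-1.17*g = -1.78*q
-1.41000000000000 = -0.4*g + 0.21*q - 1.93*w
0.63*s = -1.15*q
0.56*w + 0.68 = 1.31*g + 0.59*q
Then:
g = 0.61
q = 0.40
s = -0.74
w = 0.65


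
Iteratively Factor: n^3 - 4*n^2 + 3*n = (n - 1)*(n^2 - 3*n) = (n - 3)*(n - 1)*(n)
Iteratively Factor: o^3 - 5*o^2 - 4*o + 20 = (o - 5)*(o^2 - 4) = (o - 5)*(o - 2)*(o + 2)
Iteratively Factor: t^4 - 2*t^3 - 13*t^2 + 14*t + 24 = (t + 1)*(t^3 - 3*t^2 - 10*t + 24) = (t - 4)*(t + 1)*(t^2 + t - 6) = (t - 4)*(t + 1)*(t + 3)*(t - 2)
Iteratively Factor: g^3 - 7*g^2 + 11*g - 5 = (g - 1)*(g^2 - 6*g + 5) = (g - 5)*(g - 1)*(g - 1)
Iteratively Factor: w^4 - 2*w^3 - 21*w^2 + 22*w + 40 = (w + 1)*(w^3 - 3*w^2 - 18*w + 40) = (w + 1)*(w + 4)*(w^2 - 7*w + 10) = (w - 5)*(w + 1)*(w + 4)*(w - 2)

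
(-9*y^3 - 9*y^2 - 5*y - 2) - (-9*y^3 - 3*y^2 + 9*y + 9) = -6*y^2 - 14*y - 11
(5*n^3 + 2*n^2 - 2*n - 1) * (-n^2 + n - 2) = -5*n^5 + 3*n^4 - 6*n^3 - 5*n^2 + 3*n + 2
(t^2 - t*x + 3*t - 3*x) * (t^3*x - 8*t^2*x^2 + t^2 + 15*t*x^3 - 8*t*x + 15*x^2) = t^5*x - 9*t^4*x^2 + 3*t^4*x + t^4 + 23*t^3*x^3 - 27*t^3*x^2 - 9*t^3*x + 3*t^3 - 15*t^2*x^4 + 69*t^2*x^3 + 23*t^2*x^2 - 27*t^2*x - 45*t*x^4 - 15*t*x^3 + 69*t*x^2 - 45*x^3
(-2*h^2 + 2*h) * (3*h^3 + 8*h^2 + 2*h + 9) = -6*h^5 - 10*h^4 + 12*h^3 - 14*h^2 + 18*h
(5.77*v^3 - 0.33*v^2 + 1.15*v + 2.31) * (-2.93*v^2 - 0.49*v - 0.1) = -16.9061*v^5 - 1.8604*v^4 - 3.7848*v^3 - 7.2988*v^2 - 1.2469*v - 0.231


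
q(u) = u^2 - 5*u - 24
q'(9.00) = 13.00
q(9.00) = 12.00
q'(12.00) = 19.00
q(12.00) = 60.00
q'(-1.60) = -8.20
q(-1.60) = -13.44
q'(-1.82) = -8.64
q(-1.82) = -11.59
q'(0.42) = -4.16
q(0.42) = -25.92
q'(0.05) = -4.90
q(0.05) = -24.25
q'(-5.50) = -16.00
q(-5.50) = 33.75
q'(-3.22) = -11.44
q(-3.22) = 2.47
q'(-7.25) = -19.50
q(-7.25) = 64.81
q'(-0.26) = -5.52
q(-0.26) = -22.63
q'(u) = 2*u - 5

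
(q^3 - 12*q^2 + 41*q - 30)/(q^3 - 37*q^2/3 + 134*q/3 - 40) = 3*(q - 1)/(3*q - 4)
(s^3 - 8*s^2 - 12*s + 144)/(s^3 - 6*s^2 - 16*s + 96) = (s - 6)/(s - 4)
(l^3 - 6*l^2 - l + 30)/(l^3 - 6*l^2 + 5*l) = (l^2 - l - 6)/(l*(l - 1))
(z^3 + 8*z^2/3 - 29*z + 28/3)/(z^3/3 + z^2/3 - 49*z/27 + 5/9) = 9*(z^2 + 3*z - 28)/(3*z^2 + 4*z - 15)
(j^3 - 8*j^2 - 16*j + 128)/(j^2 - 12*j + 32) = j + 4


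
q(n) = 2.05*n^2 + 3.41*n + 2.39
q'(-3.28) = -10.04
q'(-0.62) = 0.87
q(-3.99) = 21.42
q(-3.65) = 17.25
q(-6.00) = 55.73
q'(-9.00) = -33.49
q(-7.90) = 103.39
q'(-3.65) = -11.56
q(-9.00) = 137.75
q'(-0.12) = 2.92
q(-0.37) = 1.41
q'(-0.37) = 1.89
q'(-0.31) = 2.14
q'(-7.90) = -28.98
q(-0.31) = 1.53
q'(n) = 4.1*n + 3.41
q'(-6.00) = -21.19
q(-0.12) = 2.01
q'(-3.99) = -12.95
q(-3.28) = 13.26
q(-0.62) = 1.06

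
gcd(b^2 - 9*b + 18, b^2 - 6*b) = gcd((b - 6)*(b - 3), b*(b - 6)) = b - 6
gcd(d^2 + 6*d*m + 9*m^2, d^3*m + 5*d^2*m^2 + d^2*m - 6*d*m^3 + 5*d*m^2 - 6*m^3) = 1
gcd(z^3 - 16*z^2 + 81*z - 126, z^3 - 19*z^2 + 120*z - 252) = z^2 - 13*z + 42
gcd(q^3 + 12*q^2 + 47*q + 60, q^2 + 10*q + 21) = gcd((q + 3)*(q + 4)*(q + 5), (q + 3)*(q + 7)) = q + 3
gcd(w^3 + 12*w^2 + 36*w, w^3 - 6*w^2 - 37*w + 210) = w + 6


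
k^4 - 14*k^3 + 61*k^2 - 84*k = k*(k - 7)*(k - 4)*(k - 3)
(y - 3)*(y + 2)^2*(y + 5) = y^4 + 6*y^3 - 3*y^2 - 52*y - 60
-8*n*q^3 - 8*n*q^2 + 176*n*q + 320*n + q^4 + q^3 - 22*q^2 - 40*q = (-8*n + q)*(q - 5)*(q + 2)*(q + 4)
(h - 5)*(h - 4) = h^2 - 9*h + 20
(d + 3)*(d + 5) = d^2 + 8*d + 15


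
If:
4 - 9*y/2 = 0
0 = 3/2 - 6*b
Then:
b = 1/4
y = 8/9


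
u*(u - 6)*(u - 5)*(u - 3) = u^4 - 14*u^3 + 63*u^2 - 90*u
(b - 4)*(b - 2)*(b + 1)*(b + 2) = b^4 - 3*b^3 - 8*b^2 + 12*b + 16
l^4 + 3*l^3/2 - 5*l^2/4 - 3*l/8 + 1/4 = (l - 1/2)^2*(l + 1/2)*(l + 2)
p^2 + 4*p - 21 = (p - 3)*(p + 7)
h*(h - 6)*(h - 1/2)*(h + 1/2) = h^4 - 6*h^3 - h^2/4 + 3*h/2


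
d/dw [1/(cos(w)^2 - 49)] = 2*sin(w)*cos(w)/(cos(w)^2 - 49)^2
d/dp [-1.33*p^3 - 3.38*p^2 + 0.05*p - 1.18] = -3.99*p^2 - 6.76*p + 0.05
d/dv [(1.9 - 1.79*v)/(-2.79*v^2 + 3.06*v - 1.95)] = (-4.9941*v^2 + 10.602*v - 2.3235)/(7.7841*v^4 - 17.0748*v^3 + 20.2446*v^2 - 11.934*v + 3.8025)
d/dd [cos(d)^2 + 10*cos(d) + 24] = -2*(cos(d) + 5)*sin(d)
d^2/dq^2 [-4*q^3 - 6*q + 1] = -24*q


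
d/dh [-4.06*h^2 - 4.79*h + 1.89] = -8.12*h - 4.79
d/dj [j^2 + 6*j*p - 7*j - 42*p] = 2*j + 6*p - 7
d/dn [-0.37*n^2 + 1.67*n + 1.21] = 1.67 - 0.74*n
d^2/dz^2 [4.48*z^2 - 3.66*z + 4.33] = 8.96000000000000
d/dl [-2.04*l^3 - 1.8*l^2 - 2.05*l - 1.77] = -6.12*l^2 - 3.6*l - 2.05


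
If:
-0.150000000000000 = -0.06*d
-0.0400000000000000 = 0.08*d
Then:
No Solution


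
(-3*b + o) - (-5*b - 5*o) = 2*b + 6*o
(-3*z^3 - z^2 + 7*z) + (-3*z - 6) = -3*z^3 - z^2 + 4*z - 6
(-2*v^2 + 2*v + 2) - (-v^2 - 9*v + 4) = -v^2 + 11*v - 2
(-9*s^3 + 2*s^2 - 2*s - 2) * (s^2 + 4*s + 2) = -9*s^5 - 34*s^4 - 12*s^3 - 6*s^2 - 12*s - 4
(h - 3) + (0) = h - 3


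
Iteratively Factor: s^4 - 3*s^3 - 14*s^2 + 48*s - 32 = (s + 4)*(s^3 - 7*s^2 + 14*s - 8) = (s - 1)*(s + 4)*(s^2 - 6*s + 8) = (s - 2)*(s - 1)*(s + 4)*(s - 4)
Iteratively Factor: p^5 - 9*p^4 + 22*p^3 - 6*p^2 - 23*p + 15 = (p - 3)*(p^4 - 6*p^3 + 4*p^2 + 6*p - 5) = (p - 3)*(p - 1)*(p^3 - 5*p^2 - p + 5) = (p - 5)*(p - 3)*(p - 1)*(p^2 - 1) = (p - 5)*(p - 3)*(p - 1)*(p + 1)*(p - 1)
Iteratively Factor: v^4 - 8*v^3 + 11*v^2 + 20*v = (v)*(v^3 - 8*v^2 + 11*v + 20) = v*(v + 1)*(v^2 - 9*v + 20) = v*(v - 4)*(v + 1)*(v - 5)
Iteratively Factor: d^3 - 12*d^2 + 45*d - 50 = (d - 5)*(d^2 - 7*d + 10) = (d - 5)^2*(d - 2)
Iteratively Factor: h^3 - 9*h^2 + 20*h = (h - 5)*(h^2 - 4*h) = h*(h - 5)*(h - 4)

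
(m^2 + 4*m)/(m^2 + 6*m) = (m + 4)/(m + 6)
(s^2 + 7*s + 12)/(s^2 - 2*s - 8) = (s^2 + 7*s + 12)/(s^2 - 2*s - 8)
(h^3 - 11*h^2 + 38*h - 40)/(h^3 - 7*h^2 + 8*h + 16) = (h^2 - 7*h + 10)/(h^2 - 3*h - 4)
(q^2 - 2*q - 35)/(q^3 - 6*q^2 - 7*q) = (q + 5)/(q*(q + 1))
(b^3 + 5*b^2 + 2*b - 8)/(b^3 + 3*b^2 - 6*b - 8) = (b^2 + b - 2)/(b^2 - b - 2)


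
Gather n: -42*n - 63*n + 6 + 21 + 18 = 45 - 105*n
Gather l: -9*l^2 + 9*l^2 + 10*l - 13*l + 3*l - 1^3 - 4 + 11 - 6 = 0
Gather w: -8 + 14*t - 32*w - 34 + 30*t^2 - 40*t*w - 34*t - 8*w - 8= 30*t^2 - 20*t + w*(-40*t - 40) - 50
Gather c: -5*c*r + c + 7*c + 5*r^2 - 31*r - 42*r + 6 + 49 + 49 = c*(8 - 5*r) + 5*r^2 - 73*r + 104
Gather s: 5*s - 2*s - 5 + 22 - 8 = 3*s + 9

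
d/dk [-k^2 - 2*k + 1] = -2*k - 2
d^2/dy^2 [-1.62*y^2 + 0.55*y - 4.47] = -3.24000000000000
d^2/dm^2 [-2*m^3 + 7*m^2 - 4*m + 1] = 14 - 12*m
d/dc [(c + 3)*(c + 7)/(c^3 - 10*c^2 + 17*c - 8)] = (-c^3 - 21*c^2 + 33*c + 437)/(c^5 - 19*c^4 + 115*c^3 - 241*c^2 + 208*c - 64)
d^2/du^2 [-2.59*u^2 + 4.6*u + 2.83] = -5.18000000000000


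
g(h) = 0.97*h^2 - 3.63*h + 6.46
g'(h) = 1.94*h - 3.63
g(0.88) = 4.02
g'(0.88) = -1.92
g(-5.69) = 58.52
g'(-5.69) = -14.67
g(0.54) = 4.78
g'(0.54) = -2.58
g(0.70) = 4.39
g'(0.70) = -2.27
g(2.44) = 3.38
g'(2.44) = 1.10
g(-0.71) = 9.53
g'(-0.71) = -5.01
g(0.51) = 4.86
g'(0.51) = -2.64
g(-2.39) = 20.68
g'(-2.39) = -8.27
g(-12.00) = 189.70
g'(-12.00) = -26.91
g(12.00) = 102.58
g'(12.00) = 19.65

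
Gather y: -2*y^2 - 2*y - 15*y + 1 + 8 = -2*y^2 - 17*y + 9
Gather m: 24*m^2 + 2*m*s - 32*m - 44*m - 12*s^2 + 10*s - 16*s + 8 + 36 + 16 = 24*m^2 + m*(2*s - 76) - 12*s^2 - 6*s + 60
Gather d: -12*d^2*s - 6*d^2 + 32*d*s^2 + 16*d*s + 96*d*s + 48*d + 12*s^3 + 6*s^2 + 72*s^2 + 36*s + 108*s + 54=d^2*(-12*s - 6) + d*(32*s^2 + 112*s + 48) + 12*s^3 + 78*s^2 + 144*s + 54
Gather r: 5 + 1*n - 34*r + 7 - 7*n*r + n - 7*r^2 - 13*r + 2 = 2*n - 7*r^2 + r*(-7*n - 47) + 14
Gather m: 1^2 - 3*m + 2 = 3 - 3*m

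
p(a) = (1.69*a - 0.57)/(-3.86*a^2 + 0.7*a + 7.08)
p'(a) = (1.69*a - 0.57)*(7.72*a - 0.7)/(-3.86*a^2 + 0.7*a + 7.08)^2 + 1.69/(-3.86*a^2 + 0.7*a + 7.08)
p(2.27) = -0.29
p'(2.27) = 0.29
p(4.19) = -0.11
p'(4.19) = 0.03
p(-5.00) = 0.10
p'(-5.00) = 0.02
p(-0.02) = -0.09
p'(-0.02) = 0.25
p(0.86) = 0.18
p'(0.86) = 0.58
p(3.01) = -0.18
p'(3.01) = 0.09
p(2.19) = -0.32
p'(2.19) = 0.35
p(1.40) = 3.63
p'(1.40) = 77.69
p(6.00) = -0.07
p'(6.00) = 0.01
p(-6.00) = 0.08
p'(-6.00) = 0.01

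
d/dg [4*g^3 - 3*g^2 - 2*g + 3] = 12*g^2 - 6*g - 2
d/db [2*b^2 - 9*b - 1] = 4*b - 9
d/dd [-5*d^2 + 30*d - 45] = 30 - 10*d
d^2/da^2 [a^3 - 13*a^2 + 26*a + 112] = 6*a - 26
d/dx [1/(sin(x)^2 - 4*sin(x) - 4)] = 2*(2 - sin(x))*cos(x)/(4*sin(x) + cos(x)^2 + 3)^2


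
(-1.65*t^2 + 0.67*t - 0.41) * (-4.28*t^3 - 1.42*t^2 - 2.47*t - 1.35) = 7.062*t^5 - 0.5246*t^4 + 4.8789*t^3 + 1.1548*t^2 + 0.1082*t + 0.5535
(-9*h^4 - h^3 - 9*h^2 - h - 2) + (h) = -9*h^4 - h^3 - 9*h^2 - 2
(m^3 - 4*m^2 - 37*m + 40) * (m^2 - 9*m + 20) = m^5 - 13*m^4 + 19*m^3 + 293*m^2 - 1100*m + 800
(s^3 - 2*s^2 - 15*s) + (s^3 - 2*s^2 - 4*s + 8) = 2*s^3 - 4*s^2 - 19*s + 8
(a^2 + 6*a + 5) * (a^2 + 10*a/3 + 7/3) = a^4 + 28*a^3/3 + 82*a^2/3 + 92*a/3 + 35/3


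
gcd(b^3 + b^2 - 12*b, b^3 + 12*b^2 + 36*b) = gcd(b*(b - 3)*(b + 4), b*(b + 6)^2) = b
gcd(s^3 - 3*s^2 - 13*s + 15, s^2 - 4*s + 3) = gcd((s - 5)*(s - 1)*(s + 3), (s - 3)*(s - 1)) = s - 1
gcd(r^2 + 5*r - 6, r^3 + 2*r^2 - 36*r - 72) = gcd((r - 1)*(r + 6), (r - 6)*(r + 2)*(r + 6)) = r + 6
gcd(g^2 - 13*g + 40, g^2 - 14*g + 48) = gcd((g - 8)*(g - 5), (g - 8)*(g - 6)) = g - 8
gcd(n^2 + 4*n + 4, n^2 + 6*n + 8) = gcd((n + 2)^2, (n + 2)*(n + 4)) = n + 2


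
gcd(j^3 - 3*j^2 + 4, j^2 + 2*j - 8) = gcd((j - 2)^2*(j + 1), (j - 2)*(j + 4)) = j - 2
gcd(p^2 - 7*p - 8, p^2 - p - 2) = p + 1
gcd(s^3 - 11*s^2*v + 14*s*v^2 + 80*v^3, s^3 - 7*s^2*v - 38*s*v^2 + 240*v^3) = s^2 - 13*s*v + 40*v^2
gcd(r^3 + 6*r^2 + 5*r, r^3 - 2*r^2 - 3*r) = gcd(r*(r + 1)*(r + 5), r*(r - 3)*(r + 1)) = r^2 + r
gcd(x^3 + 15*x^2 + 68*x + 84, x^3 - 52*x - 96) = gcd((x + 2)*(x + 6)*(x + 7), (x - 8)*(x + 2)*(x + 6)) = x^2 + 8*x + 12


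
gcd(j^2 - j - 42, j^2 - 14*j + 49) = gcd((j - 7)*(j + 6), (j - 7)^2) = j - 7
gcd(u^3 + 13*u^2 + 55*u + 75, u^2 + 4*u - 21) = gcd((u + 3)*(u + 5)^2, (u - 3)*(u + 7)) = 1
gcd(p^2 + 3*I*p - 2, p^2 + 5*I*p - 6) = p + 2*I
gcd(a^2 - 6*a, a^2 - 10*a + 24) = a - 6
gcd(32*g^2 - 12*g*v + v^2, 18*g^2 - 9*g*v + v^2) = 1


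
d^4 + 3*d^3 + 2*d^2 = d^2*(d + 1)*(d + 2)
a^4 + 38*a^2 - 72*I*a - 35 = (a - 5*I)*(a - I)^2*(a + 7*I)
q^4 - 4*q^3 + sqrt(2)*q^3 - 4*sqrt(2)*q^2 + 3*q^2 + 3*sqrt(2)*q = q*(q - 3)*(q - 1)*(q + sqrt(2))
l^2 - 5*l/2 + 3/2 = (l - 3/2)*(l - 1)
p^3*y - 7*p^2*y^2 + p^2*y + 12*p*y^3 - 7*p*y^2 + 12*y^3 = (p - 4*y)*(p - 3*y)*(p*y + y)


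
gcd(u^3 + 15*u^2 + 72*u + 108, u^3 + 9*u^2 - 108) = u^2 + 12*u + 36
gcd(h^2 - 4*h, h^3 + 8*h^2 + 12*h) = h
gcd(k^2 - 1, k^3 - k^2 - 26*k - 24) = k + 1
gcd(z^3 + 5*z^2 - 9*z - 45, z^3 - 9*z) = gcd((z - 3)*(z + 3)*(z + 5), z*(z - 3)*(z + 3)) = z^2 - 9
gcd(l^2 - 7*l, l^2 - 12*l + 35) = l - 7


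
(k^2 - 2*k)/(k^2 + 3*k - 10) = k/(k + 5)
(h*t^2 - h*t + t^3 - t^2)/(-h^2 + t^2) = t*(t - 1)/(-h + t)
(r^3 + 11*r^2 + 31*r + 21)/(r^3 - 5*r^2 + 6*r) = (r^3 + 11*r^2 + 31*r + 21)/(r*(r^2 - 5*r + 6))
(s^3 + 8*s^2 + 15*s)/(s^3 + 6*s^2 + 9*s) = (s + 5)/(s + 3)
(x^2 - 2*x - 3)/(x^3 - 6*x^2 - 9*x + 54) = (x + 1)/(x^2 - 3*x - 18)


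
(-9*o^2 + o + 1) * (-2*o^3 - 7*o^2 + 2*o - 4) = 18*o^5 + 61*o^4 - 27*o^3 + 31*o^2 - 2*o - 4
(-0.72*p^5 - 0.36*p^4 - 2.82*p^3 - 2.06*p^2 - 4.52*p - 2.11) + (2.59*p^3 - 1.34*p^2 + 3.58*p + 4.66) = -0.72*p^5 - 0.36*p^4 - 0.23*p^3 - 3.4*p^2 - 0.94*p + 2.55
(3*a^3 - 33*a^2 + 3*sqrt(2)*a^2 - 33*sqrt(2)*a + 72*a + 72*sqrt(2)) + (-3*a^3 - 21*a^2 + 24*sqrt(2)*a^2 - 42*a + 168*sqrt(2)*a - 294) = -54*a^2 + 27*sqrt(2)*a^2 + 30*a + 135*sqrt(2)*a - 294 + 72*sqrt(2)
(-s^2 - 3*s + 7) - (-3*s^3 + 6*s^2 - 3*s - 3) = 3*s^3 - 7*s^2 + 10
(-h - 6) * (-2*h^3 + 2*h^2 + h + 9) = 2*h^4 + 10*h^3 - 13*h^2 - 15*h - 54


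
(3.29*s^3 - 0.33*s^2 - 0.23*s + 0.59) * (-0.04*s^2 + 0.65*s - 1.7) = -0.1316*s^5 + 2.1517*s^4 - 5.7983*s^3 + 0.3879*s^2 + 0.7745*s - 1.003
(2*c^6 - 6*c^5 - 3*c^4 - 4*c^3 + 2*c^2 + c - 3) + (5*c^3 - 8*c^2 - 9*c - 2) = 2*c^6 - 6*c^5 - 3*c^4 + c^3 - 6*c^2 - 8*c - 5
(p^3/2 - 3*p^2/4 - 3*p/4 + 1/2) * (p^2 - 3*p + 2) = p^5/2 - 9*p^4/4 + 5*p^3/2 + 5*p^2/4 - 3*p + 1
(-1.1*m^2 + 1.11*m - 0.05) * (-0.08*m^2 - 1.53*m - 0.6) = 0.088*m^4 + 1.5942*m^3 - 1.0343*m^2 - 0.5895*m + 0.03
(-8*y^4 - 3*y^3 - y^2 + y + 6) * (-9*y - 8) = 72*y^5 + 91*y^4 + 33*y^3 - y^2 - 62*y - 48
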